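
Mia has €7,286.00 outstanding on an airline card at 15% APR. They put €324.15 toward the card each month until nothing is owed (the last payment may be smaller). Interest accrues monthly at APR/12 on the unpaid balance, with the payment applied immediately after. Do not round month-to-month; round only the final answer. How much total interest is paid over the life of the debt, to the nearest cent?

€1,321.42

Monthly rate r = 15%/12 = 1.25% = 0.0125.
Payoff takes n = ⌈−ln(1 − rB₀/P)/ln(1+r)⌉ = ⌈26.552⌉ = 27 payments; the last is €179.52.
Total paid = 26·€324.15 + €179.52 = €8,607.42.
Total interest = total paid − principal = €8,607.42 − €7,286.00 = €1,321.42.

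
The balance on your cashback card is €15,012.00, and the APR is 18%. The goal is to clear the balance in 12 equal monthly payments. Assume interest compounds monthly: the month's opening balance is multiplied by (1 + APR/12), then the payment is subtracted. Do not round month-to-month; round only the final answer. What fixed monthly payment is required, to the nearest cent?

Monthly rate r = 18%/12 = 1.5% = 0.015.
Level-payment amortization: P = B₀·r / (1 − (1+r)^(−n)) = 15012.00·0.015 / (1 − 1.015^(−12)).
Denominator 1 − (1+r)^(−12) = 0.163612578.
P = 225.18 / 0.163612578 ≈ 1376.30.

€1,376.30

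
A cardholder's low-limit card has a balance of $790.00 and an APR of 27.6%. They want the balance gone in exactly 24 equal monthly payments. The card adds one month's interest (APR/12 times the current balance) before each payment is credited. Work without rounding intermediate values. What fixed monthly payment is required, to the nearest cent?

$43.20

Monthly rate r = 27.6%/12 = 2.3% = 0.023.
Level-payment amortization: P = B₀·r / (1 − (1+r)^(−n)) = 790.00·0.023 / (1 − 1.023^(−24)).
Denominator 1 − (1+r)^(−24) = 0.420591595.
P = 18.17 / 0.420591595 ≈ 43.20.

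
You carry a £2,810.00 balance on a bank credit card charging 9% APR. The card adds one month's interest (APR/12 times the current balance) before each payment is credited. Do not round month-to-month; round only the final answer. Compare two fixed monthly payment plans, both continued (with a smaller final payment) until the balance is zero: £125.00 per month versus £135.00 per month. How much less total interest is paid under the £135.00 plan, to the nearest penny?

£22.26

Monthly rate r = 9%/12 = 0.75% = 0.0075.
At £125.00/mo: n = ⌈−ln(1 − rB₀/P)/ln(1+r)⌉ = 25 payments (last £89.03); total interest = total paid − £2,810.00 = £279.03.
At £135.00/mo: 23 payments (last £96.77); total interest £256.77.
Interest saved = £279.03 − £256.77 = £22.26.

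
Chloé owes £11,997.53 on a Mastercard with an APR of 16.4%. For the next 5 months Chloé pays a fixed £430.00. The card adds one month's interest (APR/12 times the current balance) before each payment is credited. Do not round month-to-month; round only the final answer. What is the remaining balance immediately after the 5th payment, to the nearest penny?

Monthly rate r = 16.4%/12 = 1.36667% = 0.0136667.
Each month: B ← B·(1+r) − £430.00.
Month 1: interest £163.97; balance after payment £11,731.50.
Month 2: interest £160.33; balance after payment £11,461.83.
Month 3: interest £156.64; balance after payment £11,188.47.
Month 4: interest £152.91; balance after payment £10,911.38.
Month 5: interest £149.12; balance after payment £10,630.50.

£10,630.50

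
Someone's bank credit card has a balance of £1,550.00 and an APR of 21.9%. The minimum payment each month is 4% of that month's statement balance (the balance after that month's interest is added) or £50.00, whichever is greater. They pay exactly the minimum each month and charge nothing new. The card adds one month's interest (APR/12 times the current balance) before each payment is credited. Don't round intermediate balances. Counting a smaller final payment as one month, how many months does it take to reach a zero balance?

Monthly rate r = 21.9%/12 = 1.825% = 0.01825.
While 4% of the post-interest balance exceeds £50.00, each month B ← (B·(1+r))·(1 − 0.04), i.e. B shrinks by the factor (1+r)·0.96 = 0.97752.
This holds for months 1–11. Entering month 12 the balance is £1,207.02; 4% of the post-interest balance is now below £50.00, so the flat £50.00 minimum applies from here.
From month 12 a fixed £50.00 at rate r clears £1,207.02 in 33 more payments. Total: 11 + 33 = 44 months.

44 months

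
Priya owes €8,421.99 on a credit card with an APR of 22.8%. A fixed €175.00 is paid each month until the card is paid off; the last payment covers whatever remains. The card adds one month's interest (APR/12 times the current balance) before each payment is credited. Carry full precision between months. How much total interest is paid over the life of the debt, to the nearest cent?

Monthly rate r = 22.8%/12 = 1.9% = 0.019.
Payoff takes n = ⌈−ln(1 − rB₀/P)/ln(1+r)⌉ = ⌈130.590⌉ = 131 payments; the last is €103.56.
Total paid = 130·€175.00 + €103.56 = €22,853.56.
Total interest = total paid − principal = €22,853.56 − €8,421.99 = €14,431.57.

€14,431.57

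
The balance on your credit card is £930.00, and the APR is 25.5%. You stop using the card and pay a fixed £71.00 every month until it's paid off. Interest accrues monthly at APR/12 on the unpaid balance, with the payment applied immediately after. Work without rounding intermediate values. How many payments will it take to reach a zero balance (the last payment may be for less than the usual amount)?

16 payments

Monthly rate r = 25.5%/12 = 2.125% = 0.02125.
Recurrence: B ← B·(1+r) − £71.00.
Month 1: interest £19.76; balance after payment £878.76.
Month 2: interest £18.67; balance after payment £826.44.
Closed form: n = −ln(1 − rB₀/P)/ln(1+r) = −ln(0.72165)/ln(1.02125) ≈ 15.514, so the balance reaches zero during payment 16.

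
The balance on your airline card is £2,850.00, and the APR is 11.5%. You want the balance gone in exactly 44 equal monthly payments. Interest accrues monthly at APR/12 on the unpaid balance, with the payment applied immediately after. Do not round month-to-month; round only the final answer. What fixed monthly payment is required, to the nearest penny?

Monthly rate r = 11.5%/12 = 0.958333% = 0.00958333.
Level-payment amortization: P = B₀·r / (1 − (1+r)^(−n)) = 2850.00·0.00958333 / (1 − 1.00958^(−44)).
Denominator 1 − (1+r)^(−44) = 0.342729087.
P = 27.3125 / 0.342729087 ≈ 79.69.

£79.69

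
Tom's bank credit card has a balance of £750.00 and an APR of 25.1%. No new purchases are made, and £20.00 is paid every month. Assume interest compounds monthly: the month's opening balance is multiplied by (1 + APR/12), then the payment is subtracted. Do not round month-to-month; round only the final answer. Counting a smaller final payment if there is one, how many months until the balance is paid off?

75 payments

Monthly rate r = 25.1%/12 = 2.09167% = 0.0209167.
Recurrence: B ← B·(1+r) − £20.00.
Month 1: interest £15.69; balance after payment £745.69.
Month 2: interest £15.60; balance after payment £741.28.
Closed form: n = −ln(1 − rB₀/P)/ln(1+r) = −ln(0.21562)/ln(1.02092) ≈ 74.113, so the balance reaches zero during payment 75.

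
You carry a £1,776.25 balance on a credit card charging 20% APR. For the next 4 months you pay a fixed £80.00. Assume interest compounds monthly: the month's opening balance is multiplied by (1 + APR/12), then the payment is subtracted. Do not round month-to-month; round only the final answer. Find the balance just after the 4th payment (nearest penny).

Monthly rate r = 20%/12 = 1.66667% = 0.0166667.
Each month: B ← B·(1+r) − £80.00.
Month 1: interest £29.60; balance after payment £1,725.85.
Month 2: interest £28.76; balance after payment £1,674.62.
Month 3: interest £27.91; balance after payment £1,622.53.
Month 4: interest £27.04; balance after payment £1,569.57.

£1,569.57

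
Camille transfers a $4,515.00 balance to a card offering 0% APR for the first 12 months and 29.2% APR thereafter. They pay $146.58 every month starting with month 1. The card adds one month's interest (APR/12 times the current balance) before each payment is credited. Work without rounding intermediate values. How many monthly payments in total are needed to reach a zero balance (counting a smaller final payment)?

Promo months 1–12 at r₀ = 0%/12 = 0; months 13+ at r₁ = 29.2%/12 = 0.0243333.
After month 12 (no interest yet): B = $4,515.00 − 12·$146.58 = $2,756.04.
Then at r₁ with $146.58/mo: n₂ = −ln(1 − r₁·B/P)/ln(1+r₁) ≈ 25.44 → 26 more payments.

38 payments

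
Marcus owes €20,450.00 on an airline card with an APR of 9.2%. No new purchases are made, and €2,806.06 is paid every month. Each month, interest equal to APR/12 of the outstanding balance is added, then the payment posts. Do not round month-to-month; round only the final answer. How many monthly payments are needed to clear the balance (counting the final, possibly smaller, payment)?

8 months

Monthly rate r = 9.2%/12 = 0.766667% = 0.00766667.
Recurrence: B ← B·(1+r) − €2,806.06.
Month 1: interest €156.78; balance after payment €17,800.72.
Month 2: interest €136.47; balance after payment €15,131.14.
Closed form: n = −ln(1 − rB₀/P)/ln(1+r) = −ln(0.94413)/ln(1.00767) ≈ 7.528, so the balance reaches zero during payment 8.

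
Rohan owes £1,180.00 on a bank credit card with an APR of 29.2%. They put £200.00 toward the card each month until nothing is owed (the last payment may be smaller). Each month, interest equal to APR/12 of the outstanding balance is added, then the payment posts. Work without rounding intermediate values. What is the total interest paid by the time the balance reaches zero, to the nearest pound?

Monthly rate r = 29.2%/12 = 2.43333% = 0.0243333.
Payoff takes n = ⌈−ln(1 − rB₀/P)/ln(1+r)⌉ = ⌈6.446⌉ = 7 payments; the last is £89.83.
Total paid = 6·£200.00 + £89.83 = £1,289.83.
Total interest = total paid − principal = £1,289.83 − £1,180.00 = £109.83.

£110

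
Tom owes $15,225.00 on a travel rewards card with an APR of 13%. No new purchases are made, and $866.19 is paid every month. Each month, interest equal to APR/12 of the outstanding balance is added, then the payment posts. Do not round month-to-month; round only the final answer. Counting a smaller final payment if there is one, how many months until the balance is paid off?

20 months

Monthly rate r = 13%/12 = 1.08333% = 0.0108333.
Recurrence: B ← B·(1+r) − $866.19.
Month 1: interest $164.94; balance after payment $14,523.75.
Month 2: interest $157.34; balance after payment $13,814.90.
Closed form: n = −ln(1 − rB₀/P)/ln(1+r) = −ln(0.80958)/ln(1.01083) ≈ 19.604, so the balance reaches zero during payment 20.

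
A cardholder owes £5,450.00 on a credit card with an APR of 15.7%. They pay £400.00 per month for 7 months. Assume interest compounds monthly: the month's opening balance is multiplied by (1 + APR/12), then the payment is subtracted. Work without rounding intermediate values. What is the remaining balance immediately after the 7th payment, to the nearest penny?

Monthly rate r = 15.7%/12 = 1.30833% = 0.0130833.
Each month: B ← B·(1+r) − £400.00.
Month 1: interest £71.30; balance after payment £5,121.30.
Month 2: interest £67.00; balance after payment £4,788.31.
Month 3: interest £62.65; balance after payment £4,450.95.
Month 4: interest £58.23; balance after payment £4,109.19.
Month 5: interest £53.76; balance after payment £3,762.95.
Month 6: interest £49.23; balance after payment £3,412.18.
Month 7: interest £44.64; balance after payment £3,056.82.

£3,056.82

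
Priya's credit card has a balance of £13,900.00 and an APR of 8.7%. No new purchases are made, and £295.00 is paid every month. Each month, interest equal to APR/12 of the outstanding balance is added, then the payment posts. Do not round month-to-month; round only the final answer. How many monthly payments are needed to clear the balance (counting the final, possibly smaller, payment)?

Monthly rate r = 8.7%/12 = 0.725% = 0.00725.
Recurrence: B ← B·(1+r) − £295.00.
Month 1: interest £100.77; balance after payment £13,705.77.
Month 2: interest £99.37; balance after payment £13,510.14.
Closed form: n = −ln(1 − rB₀/P)/ln(1+r) = −ln(0.65839)/ln(1.00725) ≈ 57.858, so the balance reaches zero during payment 58.

58 months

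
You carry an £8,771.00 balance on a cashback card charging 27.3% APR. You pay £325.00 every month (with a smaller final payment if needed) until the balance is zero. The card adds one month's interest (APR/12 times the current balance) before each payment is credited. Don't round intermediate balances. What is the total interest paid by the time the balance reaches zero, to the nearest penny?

£4,981.60

Monthly rate r = 27.3%/12 = 2.275% = 0.02275.
Payoff takes n = ⌈−ln(1 − rB₀/P)/ln(1+r)⌉ = ⌈42.313⌉ = 43 payments; the last is £102.60.
Total paid = 42·£325.00 + £102.60 = £13,752.60.
Total interest = total paid − principal = £13,752.60 − £8,771.00 = £4,981.60.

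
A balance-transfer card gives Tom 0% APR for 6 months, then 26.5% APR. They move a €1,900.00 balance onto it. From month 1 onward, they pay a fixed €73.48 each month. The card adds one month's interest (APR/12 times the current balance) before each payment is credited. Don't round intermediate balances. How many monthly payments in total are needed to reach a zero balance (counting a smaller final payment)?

33 payments

Promo months 1–6 at r₀ = 0%/12 = 0; months 7+ at r₁ = 26.5%/12 = 0.0220833.
After month 6 (no interest yet): B = €1,900.00 − 6·€73.48 = €1,459.12.
Then at r₁ with €73.48/mo: n₂ = −ln(1 − r₁·B/P)/ln(1+r₁) ≈ 26.42 → 27 more payments.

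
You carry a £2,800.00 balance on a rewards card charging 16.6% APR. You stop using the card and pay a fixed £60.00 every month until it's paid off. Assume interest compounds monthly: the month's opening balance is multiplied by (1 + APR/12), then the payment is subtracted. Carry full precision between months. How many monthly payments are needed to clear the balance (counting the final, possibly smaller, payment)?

Monthly rate r = 16.6%/12 = 1.38333% = 0.0138333.
Recurrence: B ← B·(1+r) − £60.00.
Month 1: interest £38.73; balance after payment £2,778.73.
Month 2: interest £38.44; balance after payment £2,757.17.
Closed form: n = −ln(1 − rB₀/P)/ln(1+r) = −ln(0.35444)/ln(1.01383) ≈ 75.496, so the balance reaches zero during payment 76.

76 months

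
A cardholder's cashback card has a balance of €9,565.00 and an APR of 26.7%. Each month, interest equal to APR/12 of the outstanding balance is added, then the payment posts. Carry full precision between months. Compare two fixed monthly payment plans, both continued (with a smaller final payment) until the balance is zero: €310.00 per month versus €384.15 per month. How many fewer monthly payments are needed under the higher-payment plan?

16 fewer payments

Monthly rate r = 26.7%/12 = 2.225% = 0.02225.
At €310.00/mo: n = ⌈−ln(1 − rB₀/P)/ln(1+r)⌉ = 53 payments (last €221.92); total interest = total paid − €9,565.00 = €6,776.92.
At €384.15/mo: 37 payments (last €266.76); total interest €4,531.16.
Payments saved = 53 − 37 = 16.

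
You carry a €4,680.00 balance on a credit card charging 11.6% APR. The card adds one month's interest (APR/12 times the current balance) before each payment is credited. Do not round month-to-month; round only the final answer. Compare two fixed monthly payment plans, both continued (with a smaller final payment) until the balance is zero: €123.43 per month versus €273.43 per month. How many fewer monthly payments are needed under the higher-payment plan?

29 fewer payments

Monthly rate r = 11.6%/12 = 0.966667% = 0.00966667.
At €123.43/mo: n = ⌈−ln(1 − rB₀/P)/ln(1+r)⌉ = 48 payments (last €56.36); total interest = total paid − €4,680.00 = €1,177.57.
At €273.43/mo: 19 payments (last €219.14); total interest €460.88.
Payments saved = 48 − 19 = 29.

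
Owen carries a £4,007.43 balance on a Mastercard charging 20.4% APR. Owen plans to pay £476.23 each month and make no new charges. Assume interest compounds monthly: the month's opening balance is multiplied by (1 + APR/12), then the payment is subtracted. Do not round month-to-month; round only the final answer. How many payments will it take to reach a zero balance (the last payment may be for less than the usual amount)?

10 payments

Monthly rate r = 20.4%/12 = 1.7% = 0.017.
Recurrence: B ← B·(1+r) − £476.23.
Month 1: interest £68.13; balance after payment £3,599.33.
Month 2: interest £61.19; balance after payment £3,184.28.
Closed form: n = −ln(1 − rB₀/P)/ln(1+r) = −ln(0.85695)/ln(1.017) ≈ 9.158, so the balance reaches zero during payment 10.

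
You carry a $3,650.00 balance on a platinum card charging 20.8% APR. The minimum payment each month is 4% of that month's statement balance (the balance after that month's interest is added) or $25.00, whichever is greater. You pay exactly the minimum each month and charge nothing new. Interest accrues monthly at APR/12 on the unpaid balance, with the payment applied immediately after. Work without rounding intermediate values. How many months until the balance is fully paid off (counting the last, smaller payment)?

Monthly rate r = 20.8%/12 = 1.73333% = 0.0173333.
While 4% of the post-interest balance exceeds $25.00, each month B ← (B·(1+r))·(1 − 0.04), i.e. B shrinks by the factor (1+r)·0.96 = 0.97664.
This holds for months 1–76. Entering month 77 the balance is $605.50; 4% of the post-interest balance is now below $25.00, so the flat $25.00 minimum applies from here.
From month 77 a fixed $25.00 at rate r clears $605.50 in 32 more payments. Total: 76 + 32 = 108 months.

108 months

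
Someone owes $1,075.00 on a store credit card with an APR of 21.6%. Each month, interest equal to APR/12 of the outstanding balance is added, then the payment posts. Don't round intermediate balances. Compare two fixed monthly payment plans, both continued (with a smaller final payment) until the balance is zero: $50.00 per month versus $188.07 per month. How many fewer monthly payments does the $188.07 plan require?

Monthly rate r = 21.6%/12 = 1.8% = 0.018.
At $50.00/mo: n = ⌈−ln(1 − rB₀/P)/ln(1+r)⌉ = 28 payments (last $21.73); total interest = total paid − $1,075.00 = $296.73.
At $188.07/mo: 7 payments (last $16.31); total interest $69.73.
Payments saved = 28 − 7 = 21.

21 fewer payments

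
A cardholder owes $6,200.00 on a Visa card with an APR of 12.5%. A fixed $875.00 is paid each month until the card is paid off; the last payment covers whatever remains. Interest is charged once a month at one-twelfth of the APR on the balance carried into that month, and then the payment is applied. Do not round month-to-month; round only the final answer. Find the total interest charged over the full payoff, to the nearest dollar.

$275

Monthly rate r = 12.5%/12 = 1.04167% = 0.0104167.
Payoff takes n = ⌈−ln(1 − rB₀/P)/ln(1+r)⌉ = ⌈7.399⌉ = 8 payments; the last is $350.31.
Total paid = 7·$875.00 + $350.31 = $6,475.31.
Total interest = total paid − principal = $6,475.31 − $6,200.00 = $275.31.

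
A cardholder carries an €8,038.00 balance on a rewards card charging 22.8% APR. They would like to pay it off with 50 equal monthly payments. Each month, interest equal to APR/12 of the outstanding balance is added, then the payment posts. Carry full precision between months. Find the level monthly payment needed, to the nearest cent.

Monthly rate r = 22.8%/12 = 1.9% = 0.019.
Level-payment amortization: P = B₀·r / (1 − (1+r)^(−n)) = 8038.00·0.019 / (1 − 1.019^(−50)).
Denominator 1 − (1+r)^(−50) = 0.609796824.
P = 152.722 / 0.609796824 ≈ 250.45.

€250.45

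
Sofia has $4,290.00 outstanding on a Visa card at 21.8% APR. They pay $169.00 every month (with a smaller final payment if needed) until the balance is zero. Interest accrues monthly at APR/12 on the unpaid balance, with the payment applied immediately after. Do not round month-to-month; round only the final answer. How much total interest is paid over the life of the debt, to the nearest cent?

$1,514.56

Monthly rate r = 21.8%/12 = 1.81667% = 0.0181667.
Payoff takes n = ⌈−ln(1 − rB₀/P)/ln(1+r)⌉ = ⌈34.344⌉ = 35 payments; the last is $58.56.
Total paid = 34·$169.00 + $58.56 = $5,804.56.
Total interest = total paid − principal = $5,804.56 − $4,290.00 = $1,514.56.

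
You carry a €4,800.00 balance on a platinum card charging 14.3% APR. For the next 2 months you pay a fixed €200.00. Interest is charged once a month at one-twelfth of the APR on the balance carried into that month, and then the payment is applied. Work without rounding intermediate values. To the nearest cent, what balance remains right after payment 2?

€4,512.70

Monthly rate r = 14.3%/12 = 1.19167% = 0.0119167.
Each month: B ← B·(1+r) − €200.00.
Month 1: interest €57.20; balance after payment €4,657.20.
Month 2: interest €55.50; balance after payment €4,512.70.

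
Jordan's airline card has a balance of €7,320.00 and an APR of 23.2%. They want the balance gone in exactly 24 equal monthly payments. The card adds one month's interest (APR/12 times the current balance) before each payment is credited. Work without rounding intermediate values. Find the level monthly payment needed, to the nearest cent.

€384.10

Monthly rate r = 23.2%/12 = 1.93333% = 0.0193333.
Level-payment amortization: P = B₀·r / (1 − (1+r)^(−n)) = 7320.00·0.0193333 / (1 − 1.01933^(−24)).
Denominator 1 − (1+r)^(−24) = 0.368445888.
P = 141.52 / 0.368445888 ≈ 384.10.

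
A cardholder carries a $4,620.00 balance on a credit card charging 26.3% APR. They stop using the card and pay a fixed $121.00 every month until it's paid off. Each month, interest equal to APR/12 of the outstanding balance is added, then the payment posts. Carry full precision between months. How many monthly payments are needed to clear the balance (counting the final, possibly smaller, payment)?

84 payments

Monthly rate r = 26.3%/12 = 2.19167% = 0.0219167.
Recurrence: B ← B·(1+r) − $121.00.
Month 1: interest $101.26; balance after payment $4,600.26.
Month 2: interest $100.82; balance after payment $4,580.08.
Closed form: n = −ln(1 − rB₀/P)/ln(1+r) = −ln(0.16318)/ln(1.02192) ≈ 83.621, so the balance reaches zero during payment 84.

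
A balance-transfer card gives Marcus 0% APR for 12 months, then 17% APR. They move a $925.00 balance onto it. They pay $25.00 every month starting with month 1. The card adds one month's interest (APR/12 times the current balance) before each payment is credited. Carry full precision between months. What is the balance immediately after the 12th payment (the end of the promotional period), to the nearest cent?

Promo months 1–12 at r₀ = 0%/12 = 0; months 13+ at r₁ = 17%/12 = 0.0141667.
After month 12 (no interest yet): B = $925.00 − 12·$25.00 = $625.00.

$625.00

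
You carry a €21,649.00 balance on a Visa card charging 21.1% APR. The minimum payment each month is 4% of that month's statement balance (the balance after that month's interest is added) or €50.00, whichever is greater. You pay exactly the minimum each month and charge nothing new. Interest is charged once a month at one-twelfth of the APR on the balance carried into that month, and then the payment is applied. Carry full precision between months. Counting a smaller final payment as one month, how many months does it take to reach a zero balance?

Monthly rate r = 21.1%/12 = 1.75833% = 0.0175833.
While 4% of the post-interest balance exceeds €50.00, each month B ← (B·(1+r))·(1 − 0.04), i.e. B shrinks by the factor (1+r)·0.96 = 0.97688.
This holds for months 1–123. Entering month 124 the balance is €1,218.73; 4% of the post-interest balance is now below €50.00, so the flat €50.00 minimum applies from here.
From month 124 a fixed €50.00 at rate r clears €1,218.73 in 33 more payments. Total: 123 + 33 = 156 months.

156 months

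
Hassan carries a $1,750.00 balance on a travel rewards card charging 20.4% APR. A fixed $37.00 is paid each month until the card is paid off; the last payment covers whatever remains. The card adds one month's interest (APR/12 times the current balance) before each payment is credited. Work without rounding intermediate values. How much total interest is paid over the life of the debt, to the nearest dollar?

$1,828

Monthly rate r = 20.4%/12 = 1.7% = 0.017.
Payoff takes n = ⌈−ln(1 − rB₀/P)/ln(1+r)⌉ = ⌈96.690⌉ = 97 payments; the last is $25.60.
Total paid = 96·$37.00 + $25.60 = $3,577.60.
Total interest = total paid − principal = $3,577.60 − $1,750.00 = $1,827.60.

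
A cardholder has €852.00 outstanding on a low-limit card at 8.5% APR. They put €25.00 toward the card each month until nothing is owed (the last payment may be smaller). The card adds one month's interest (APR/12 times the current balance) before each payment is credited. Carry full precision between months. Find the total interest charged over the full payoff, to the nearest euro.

Monthly rate r = 8.5%/12 = 0.708333% = 0.00708333.
Payoff takes n = ⌈−ln(1 − rB₀/P)/ln(1+r)⌉ = ⌈39.142⌉ = 40 payments; the last is €3.57.
Total paid = 39·€25.00 + €3.57 = €978.57.
Total interest = total paid − principal = €978.57 − €852.00 = €126.57.

€127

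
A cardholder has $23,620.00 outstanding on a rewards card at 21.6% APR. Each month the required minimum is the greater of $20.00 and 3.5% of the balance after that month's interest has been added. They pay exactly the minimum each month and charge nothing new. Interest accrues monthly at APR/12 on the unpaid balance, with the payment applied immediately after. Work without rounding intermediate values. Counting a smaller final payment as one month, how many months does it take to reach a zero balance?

250 months

Monthly rate r = 21.6%/12 = 1.8% = 0.018.
While 3.5% of the post-interest balance exceeds $20.00, each month B ← (B·(1+r))·(1 − 0.035), i.e. B shrinks by the factor (1+r)·0.965 = 0.98237.
This holds for months 1–211. Entering month 212 the balance is $553.76; 3.5% of the post-interest balance is now below $20.00, so the flat $20.00 minimum applies from here.
From month 212 a fixed $20.00 at rate r clears $553.76 in 39 more payments. Total: 211 + 39 = 250 months.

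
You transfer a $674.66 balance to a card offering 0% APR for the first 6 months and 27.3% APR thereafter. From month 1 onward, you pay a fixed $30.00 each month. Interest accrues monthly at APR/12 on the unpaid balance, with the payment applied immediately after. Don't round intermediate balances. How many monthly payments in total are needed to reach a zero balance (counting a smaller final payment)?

Promo months 1–6 at r₀ = 0%/12 = 0; months 7+ at r₁ = 27.3%/12 = 0.02275.
After month 6 (no interest yet): B = $674.66 − 6·$30.00 = $494.66.
Then at r₁ with $30.00/mo: n₂ = −ln(1 − r₁·B/P)/ln(1+r₁) ≈ 20.90 → 21 more payments.

27 payments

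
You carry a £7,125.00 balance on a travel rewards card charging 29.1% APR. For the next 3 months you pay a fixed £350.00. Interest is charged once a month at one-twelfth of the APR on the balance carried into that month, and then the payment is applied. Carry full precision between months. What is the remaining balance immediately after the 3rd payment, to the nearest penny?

Monthly rate r = 29.1%/12 = 2.425% = 0.02425.
Each month: B ← B·(1+r) − £350.00.
Month 1: interest £172.78; balance after payment £6,947.78.
Month 2: interest £168.48; balance after payment £6,766.26.
Month 3: interest £164.08; balance after payment £6,580.35.

£6,580.35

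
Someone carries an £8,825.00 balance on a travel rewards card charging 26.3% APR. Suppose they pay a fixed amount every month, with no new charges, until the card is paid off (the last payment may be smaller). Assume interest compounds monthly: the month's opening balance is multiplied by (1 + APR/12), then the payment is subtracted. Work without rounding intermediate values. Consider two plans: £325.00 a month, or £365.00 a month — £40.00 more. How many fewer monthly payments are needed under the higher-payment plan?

7 fewer payments

Monthly rate r = 26.3%/12 = 2.19167% = 0.0219167.
At £325.00/mo: n = ⌈−ln(1 − rB₀/P)/ln(1+r)⌉ = 42 payments (last £229.96); total interest = total paid − £8,825.00 = £4,729.96.
At £365.00/mo: 35 payments (last £298.55); total interest £3,883.55.
Payments saved = 42 − 35 = 7.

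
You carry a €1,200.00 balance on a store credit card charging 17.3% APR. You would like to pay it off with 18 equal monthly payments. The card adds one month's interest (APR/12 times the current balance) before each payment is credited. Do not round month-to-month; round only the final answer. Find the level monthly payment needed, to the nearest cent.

Monthly rate r = 17.3%/12 = 1.44167% = 0.0144167.
Level-payment amortization: P = B₀·r / (1 − (1+r)^(−n)) = 1200.00·0.0144167 / (1 − 1.01442^(−18)).
Denominator 1 − (1+r)^(−18) = 0.227132166.
P = 17.3 / 0.227132166 ≈ 76.17.

€76.17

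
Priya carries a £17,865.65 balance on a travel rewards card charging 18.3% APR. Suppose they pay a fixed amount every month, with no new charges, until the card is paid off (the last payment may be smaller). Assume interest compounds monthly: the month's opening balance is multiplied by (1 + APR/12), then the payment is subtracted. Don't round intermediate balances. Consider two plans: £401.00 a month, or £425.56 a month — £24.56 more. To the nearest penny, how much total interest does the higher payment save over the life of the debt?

£1,398.18

Monthly rate r = 18.3%/12 = 1.525% = 0.01525.
At £401.00/mo: n = ⌈−ln(1 − rB₀/P)/ln(1+r)⌉ = 76 payments (last £67.61); total interest = total paid − £17,865.65 = £12,276.96.
At £425.56/mo: 68 payments (last £231.91); total interest £10,878.78.
Interest saved = £12,276.96 − £10,878.78 = £1,398.18.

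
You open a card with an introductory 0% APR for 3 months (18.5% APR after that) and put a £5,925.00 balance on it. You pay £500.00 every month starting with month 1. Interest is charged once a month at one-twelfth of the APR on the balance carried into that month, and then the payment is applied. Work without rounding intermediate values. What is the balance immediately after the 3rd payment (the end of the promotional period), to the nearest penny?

Promo months 1–3 at r₀ = 0%/12 = 0; months 4+ at r₁ = 18.5%/12 = 0.0154167.
After month 3 (no interest yet): B = £5,925.00 − 3·£500.00 = £4,425.00.

£4,425.00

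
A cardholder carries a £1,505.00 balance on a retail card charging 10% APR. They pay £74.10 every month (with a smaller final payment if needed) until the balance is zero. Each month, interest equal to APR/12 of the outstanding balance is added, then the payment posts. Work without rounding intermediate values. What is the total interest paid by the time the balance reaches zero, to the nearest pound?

£151

Monthly rate r = 10%/12 = 0.833333% = 0.00833333.
Payoff takes n = ⌈−ln(1 − rB₀/P)/ln(1+r)⌉ = ⌈22.344⌉ = 23 payments; the last is £25.58.
Total paid = 22·£74.10 + £25.58 = £1,655.78.
Total interest = total paid − principal = £1,655.78 − £1,505.00 = £150.78.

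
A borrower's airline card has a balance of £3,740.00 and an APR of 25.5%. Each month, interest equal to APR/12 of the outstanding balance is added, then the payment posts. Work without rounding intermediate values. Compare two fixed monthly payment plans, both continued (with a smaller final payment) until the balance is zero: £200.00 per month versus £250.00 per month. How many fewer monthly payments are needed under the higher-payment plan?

Monthly rate r = 25.5%/12 = 2.125% = 0.02125.
At £200.00/mo: n = ⌈−ln(1 − rB₀/P)/ln(1+r)⌉ = 25 payments (last £17.32); total interest = total paid − £3,740.00 = £1,077.32.
At £250.00/mo: 19 payments (last £49.00); total interest £809.00.
Payments saved = 25 − 19 = 6.

6 fewer payments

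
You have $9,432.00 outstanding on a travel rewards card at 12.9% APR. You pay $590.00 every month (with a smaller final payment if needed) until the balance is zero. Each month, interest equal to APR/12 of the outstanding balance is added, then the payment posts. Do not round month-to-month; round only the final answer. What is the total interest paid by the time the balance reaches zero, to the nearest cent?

$973.47

Monthly rate r = 12.9%/12 = 1.075% = 0.01075.
Payoff takes n = ⌈−ln(1 − rB₀/P)/ln(1+r)⌉ = ⌈17.635⌉ = 18 payments; the last is $375.47.
Total paid = 17·$590.00 + $375.47 = $10,405.47.
Total interest = total paid − principal = $10,405.47 − $9,432.00 = $973.47.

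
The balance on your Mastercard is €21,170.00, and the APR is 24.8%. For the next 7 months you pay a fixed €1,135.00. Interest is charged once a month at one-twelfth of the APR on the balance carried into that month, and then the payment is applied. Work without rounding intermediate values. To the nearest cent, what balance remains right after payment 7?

€15,974.24

Monthly rate r = 24.8%/12 = 2.06667% = 0.0206667.
Each month: B ← B·(1+r) − €1,135.00.
Month 1: interest €437.51; balance after payment €20,472.51.
Month 2: interest €423.10; balance after payment €19,760.61.
Month 3: interest €408.39; balance after payment €19,034.00.
Month 4: interest €393.37; balance after payment €18,292.37.
Month 5: interest €378.04; balance after payment €17,535.41.
Month 6: interest €362.40; balance after payment €16,762.81.
Month 7: interest €346.43; balance after payment €15,974.24.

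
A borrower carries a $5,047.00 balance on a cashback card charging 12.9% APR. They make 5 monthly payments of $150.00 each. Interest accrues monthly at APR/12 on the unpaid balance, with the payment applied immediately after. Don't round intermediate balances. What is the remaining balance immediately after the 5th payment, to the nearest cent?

$4,557.87

Monthly rate r = 12.9%/12 = 1.075% = 0.01075.
Each month: B ← B·(1+r) − $150.00.
Month 1: interest $54.26; balance after payment $4,951.26.
Month 2: interest $53.23; balance after payment $4,854.48.
Month 3: interest $52.19; balance after payment $4,756.67.
Month 4: interest $51.13; balance after payment $4,657.80.
Month 5: interest $50.07; balance after payment $4,557.87.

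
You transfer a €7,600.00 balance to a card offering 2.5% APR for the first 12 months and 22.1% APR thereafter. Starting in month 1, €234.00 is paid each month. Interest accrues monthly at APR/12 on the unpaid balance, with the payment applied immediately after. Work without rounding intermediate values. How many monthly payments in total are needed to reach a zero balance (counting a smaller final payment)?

40 payments

Promo months 1–12 at r₀ = 2.5%/12 = 0.00208333; months 13+ at r₁ = 22.1%/12 = 0.0184167.
After month 12: iterate B ← B·(1+r₀) − €234.00 for 12 months → €4,951.79.
Then at r₁ with €234.00/mo: n₂ = −ln(1 − r₁·B/P)/ln(1+r₁) ≈ 27.06 → 28 more payments.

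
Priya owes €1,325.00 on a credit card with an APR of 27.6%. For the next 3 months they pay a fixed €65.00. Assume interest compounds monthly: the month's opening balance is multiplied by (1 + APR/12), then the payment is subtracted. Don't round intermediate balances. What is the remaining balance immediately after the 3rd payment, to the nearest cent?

Monthly rate r = 27.6%/12 = 2.3% = 0.023.
Each month: B ← B·(1+r) − €65.00.
Month 1: interest €30.47; balance after payment €1,290.47.
Month 2: interest €29.68; balance after payment €1,255.16.
Month 3: interest €28.87; balance after payment €1,219.02.

€1,219.02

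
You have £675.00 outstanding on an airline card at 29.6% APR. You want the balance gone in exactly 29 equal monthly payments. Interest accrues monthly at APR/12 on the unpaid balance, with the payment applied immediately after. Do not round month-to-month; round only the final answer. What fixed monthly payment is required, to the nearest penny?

Monthly rate r = 29.6%/12 = 2.46667% = 0.0246667.
Level-payment amortization: P = B₀·r / (1 − (1+r)^(−n)) = 675.00·0.0246667 / (1 − 1.02467^(−29)).
Denominator 1 − (1+r)^(−29) = 0.506707679.
P = 16.65 / 0.506707679 ≈ 32.86.

£32.86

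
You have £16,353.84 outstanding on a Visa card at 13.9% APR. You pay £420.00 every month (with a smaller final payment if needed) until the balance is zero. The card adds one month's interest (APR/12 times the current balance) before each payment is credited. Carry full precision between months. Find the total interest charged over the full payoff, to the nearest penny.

Monthly rate r = 13.9%/12 = 1.15833% = 0.0115833.
Payoff takes n = ⌈−ln(1 − rB₀/P)/ln(1+r)⌉ = ⌈52.073⌉ = 53 payments; the last is £30.70.
Total paid = 52·£420.00 + £30.70 = £21,870.70.
Total interest = total paid − principal = £21,870.70 − £16,353.84 = £5,516.86.

£5,516.86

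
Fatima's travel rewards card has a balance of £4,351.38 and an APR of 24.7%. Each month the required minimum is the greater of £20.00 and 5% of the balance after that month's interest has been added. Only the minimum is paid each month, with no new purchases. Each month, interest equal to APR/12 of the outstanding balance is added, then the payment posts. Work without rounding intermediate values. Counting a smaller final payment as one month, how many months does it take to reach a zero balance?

Monthly rate r = 24.7%/12 = 2.05833% = 0.0205833.
While 5% of the post-interest balance exceeds £20.00, each month B ← (B·(1+r))·(1 − 0.05), i.e. B shrinks by the factor (1+r)·0.95 = 0.96955.
This holds for months 1–78. Entering month 79 the balance is £390.17; 5% of the post-interest balance is now below £20.00, so the flat £20.00 minimum applies from here.
From month 79 a fixed £20.00 at rate r clears £390.17 in 26 more payments. Total: 78 + 26 = 104 months.

104 months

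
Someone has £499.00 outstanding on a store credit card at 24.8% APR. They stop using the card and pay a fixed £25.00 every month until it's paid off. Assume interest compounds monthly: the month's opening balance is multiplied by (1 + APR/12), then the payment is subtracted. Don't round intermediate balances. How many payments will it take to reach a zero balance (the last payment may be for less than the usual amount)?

27 months

Monthly rate r = 24.8%/12 = 2.06667% = 0.0206667.
Recurrence: B ← B·(1+r) − £25.00.
Month 1: interest £10.31; balance after payment £484.31.
Month 2: interest £10.01; balance after payment £469.32.
Closed form: n = −ln(1 − rB₀/P)/ln(1+r) = −ln(0.58749)/ln(1.02067) ≈ 26.002, so the balance reaches zero during payment 27.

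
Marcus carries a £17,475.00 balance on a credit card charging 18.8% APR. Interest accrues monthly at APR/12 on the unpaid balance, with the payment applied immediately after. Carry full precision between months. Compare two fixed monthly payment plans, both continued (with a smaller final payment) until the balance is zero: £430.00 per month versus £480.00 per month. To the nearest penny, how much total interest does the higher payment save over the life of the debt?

Monthly rate r = 18.8%/12 = 1.56667% = 0.0156667.
At £430.00/mo: n = ⌈−ln(1 − rB₀/P)/ln(1+r)⌉ = 66 payments (last £57.07); total interest = total paid − £17,475.00 = £10,532.07.
At £480.00/mo: 55 payments (last £166.87); total interest £8,611.87.
Interest saved = £10,532.07 − £8,611.87 = £1,920.20.

£1,920.20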